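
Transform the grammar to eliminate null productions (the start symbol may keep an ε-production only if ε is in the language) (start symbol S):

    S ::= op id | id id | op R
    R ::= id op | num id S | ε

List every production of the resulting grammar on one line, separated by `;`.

Nullable set = {R}.
ε ∉ L(G), so no ε-production is kept.
Add the nullable-subset variants: S → op R gives op R | op.

S ::= op id | id id | op R | op; R ::= id op | num id S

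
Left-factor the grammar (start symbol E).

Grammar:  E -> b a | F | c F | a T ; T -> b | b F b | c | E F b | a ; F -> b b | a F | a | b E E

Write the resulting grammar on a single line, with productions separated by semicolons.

T has alternatives sharing prefix 'b': factor to T → b T' with T' → ε | F b.
F has alternatives sharing prefix 'b': factor to F → b F' with F' → b | E E.
F has alternatives sharing prefix 'a': factor to F → a F'' with F'' → F | ε.

E -> b a | F | c F | a T; T -> c | E F b | a | b T'; F -> b F' | a F''; T' -> ε | F b; F' -> b | E E; F'' -> F | ε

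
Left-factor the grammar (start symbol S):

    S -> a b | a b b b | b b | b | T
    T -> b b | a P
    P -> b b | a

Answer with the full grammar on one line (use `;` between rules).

S has alternatives sharing prefix 'a b': factor to S → a b S' with S' → ε | b b.
S has alternatives sharing prefix 'b': factor to S → b S'' with S'' → b | ε.

S -> T | a b S' | b S''; T -> b b | a P; P -> b b | a; S' -> eps | b b; S'' -> b | eps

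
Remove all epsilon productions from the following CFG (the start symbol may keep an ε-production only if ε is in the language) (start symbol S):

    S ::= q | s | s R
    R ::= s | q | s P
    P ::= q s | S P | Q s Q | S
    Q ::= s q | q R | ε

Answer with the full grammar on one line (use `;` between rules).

The nullable symbols are {Q}.
ε ∉ L(G), so no ε-production is kept.
Add the nullable-subset variants: P → Q s Q gives Q s Q | Q s | s Q | s.

S ::= q | s | s R; R ::= s | q | s P; P ::= q s | S P | Q s Q | Q s | s Q | s | S; Q ::= s q | q R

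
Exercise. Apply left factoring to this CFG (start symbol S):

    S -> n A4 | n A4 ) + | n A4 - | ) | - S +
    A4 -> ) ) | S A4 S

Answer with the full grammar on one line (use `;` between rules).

S has alternatives sharing prefix 'n A4': factor to S → n A4 S' with S' → ε | ) + | -.

S -> ) | - S + | n A4 S'; A4 -> ) ) | S A4 S; S' -> ε | ) + | -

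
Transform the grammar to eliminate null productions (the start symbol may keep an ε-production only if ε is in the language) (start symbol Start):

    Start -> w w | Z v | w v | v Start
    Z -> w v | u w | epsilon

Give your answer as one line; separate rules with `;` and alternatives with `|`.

Nullable set = {Z}.
ε ∉ L(G), so no ε-production is kept.
Add the nullable-subset variants: Start → Z v gives Z v | v.

Start -> w w | Z v | v | w v | v Start; Z -> w v | u w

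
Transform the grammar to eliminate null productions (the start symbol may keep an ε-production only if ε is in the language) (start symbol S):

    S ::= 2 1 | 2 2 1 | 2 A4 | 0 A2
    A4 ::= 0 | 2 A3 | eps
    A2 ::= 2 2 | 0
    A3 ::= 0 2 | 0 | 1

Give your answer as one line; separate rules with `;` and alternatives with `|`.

Nullable nonterminals: {A4}.
ε ∉ L(G), so no ε-production is kept.
For each production, add variants omitting each subset of nullable occurrences: S → 2 A4 gives 2 A4 | 2.

S ::= 2 1 | 2 2 1 | 2 A4 | 2 | 0 A2; A4 ::= 0 | 2 A3; A2 ::= 2 2 | 0; A3 ::= 0 2 | 0 | 1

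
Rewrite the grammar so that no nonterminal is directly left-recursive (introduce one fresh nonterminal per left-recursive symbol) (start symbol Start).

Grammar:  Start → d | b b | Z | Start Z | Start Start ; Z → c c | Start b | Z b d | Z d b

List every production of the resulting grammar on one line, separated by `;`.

Start → d Start1 | b b Start1 | Z Start1; Z → c c Z1 | Start b Z1; Start1 → Z Start1 | Start Start1 | ε; Z1 → b d Z1 | d b Z1 | ε

Left recursion appears on Start, Z.
For Start: α = {Z, Start}, β = {d, b b, Z}. Rewrite as Start → β Start1 and Start1 → α Start1 | ε.
For Z: α = {b d, d b}, β = {c c, Start b}. Rewrite as Z → β Z1 and Z1 → α Z1 | ε.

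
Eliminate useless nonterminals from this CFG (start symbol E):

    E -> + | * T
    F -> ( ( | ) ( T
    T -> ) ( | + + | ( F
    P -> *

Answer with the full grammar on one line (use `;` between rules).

E -> + | * T; F -> ( ( | ) ( T; T -> ) ( | + + | ( F

Generating nonterminals: {E, F, P, T}.
Reachable from E after that: {E, F, T}.
Removed useless symbols: {P} and every production mentioning them.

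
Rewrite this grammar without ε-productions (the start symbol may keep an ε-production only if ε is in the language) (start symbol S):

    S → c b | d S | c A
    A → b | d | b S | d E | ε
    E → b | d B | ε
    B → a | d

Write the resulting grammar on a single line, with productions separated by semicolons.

The nullable symbols are {A, E}.
ε ∉ L(G), so no ε-production is kept.
For each production, add variants omitting each subset of nullable occurrences: S → c A gives c A | c.

S → c b | d S | c A | c; A → b | d | b S | d E; E → b | d B; B → a | d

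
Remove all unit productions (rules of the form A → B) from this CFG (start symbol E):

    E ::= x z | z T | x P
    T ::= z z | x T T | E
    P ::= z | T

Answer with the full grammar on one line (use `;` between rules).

Unit pairs: P ⇒* {E, T}; T ⇒* {E}.
For every A with A ⇒* B via unit rules, add B's non-unit alternatives to A; then delete every rule of the form X → Y.

E ::= x z | z T | x P; T ::= x z | z T | x P | z z | x T T; P ::= x z | z T | x P | z | z z | x T T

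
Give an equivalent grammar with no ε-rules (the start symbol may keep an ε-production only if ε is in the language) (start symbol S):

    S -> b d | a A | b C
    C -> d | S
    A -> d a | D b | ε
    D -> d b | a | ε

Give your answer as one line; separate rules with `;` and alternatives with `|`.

S -> b d | a A | a | b C; C -> d | S; A -> d a | D b | b; D -> d b | a

Nullable nonterminals: {A, D}.
ε ∉ L(G), so no ε-production is kept.
Expand every rule over subsets of its nullable positions: S → a A gives a A | a. A → D b gives D b | b.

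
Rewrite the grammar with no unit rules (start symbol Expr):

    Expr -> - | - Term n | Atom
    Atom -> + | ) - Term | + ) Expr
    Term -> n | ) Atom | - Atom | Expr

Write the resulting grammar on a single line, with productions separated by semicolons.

Expr -> + | ) - Term | + ) Expr | - | - Term n; Atom -> + | ) - Term | + ) Expr; Term -> n | ) Atom | - Atom | + | ) - Term | + ) Expr | - | - Term n

Unit pairs: Expr ⇒* {Atom}; Term ⇒* {Atom, Expr}.
For each unit pair (A, B), copy every non-unit production of B to A, then drop all unit productions.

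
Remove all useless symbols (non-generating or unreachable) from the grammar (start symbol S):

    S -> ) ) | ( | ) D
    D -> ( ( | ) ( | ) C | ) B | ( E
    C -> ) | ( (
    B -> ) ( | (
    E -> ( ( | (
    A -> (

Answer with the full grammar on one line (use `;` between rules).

S -> ) ) | ( | ) D; D -> ( ( | ) ( | ) C | ) B | ( E; C -> ) | ( (; B -> ) ( | (; E -> ( ( | (

Generating nonterminals: {A, B, C, D, E, S}.
Reachable from S after that: {B, C, D, E, S}.
Removed useless symbols: {A} and every production mentioning them.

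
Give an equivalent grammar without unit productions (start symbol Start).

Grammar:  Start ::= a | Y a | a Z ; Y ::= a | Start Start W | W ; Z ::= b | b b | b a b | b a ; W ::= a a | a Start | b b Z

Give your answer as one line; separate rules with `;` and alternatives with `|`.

Start ::= a | Y a | a Z; Y ::= a a | a Start | b b Z | a | Start Start W; Z ::= b | b b | b a b | b a; W ::= a a | a Start | b b Z

Unit pairs: Y ⇒* {W}.
Replace each nonterminal's rules with the union of the non-unit rules of every nonterminal it unit-derives.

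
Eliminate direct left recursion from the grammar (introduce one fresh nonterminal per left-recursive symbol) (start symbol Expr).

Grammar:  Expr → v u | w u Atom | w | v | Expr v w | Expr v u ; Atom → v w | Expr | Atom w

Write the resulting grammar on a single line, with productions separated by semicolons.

Expr → v u Expr1 | w u Atom Expr1 | w Expr1 | v Expr1; Atom → v w Atom1 | Expr Atom1; Expr1 → v w Expr1 | v u Expr1 | ε; Atom1 → w Atom1 | ε

Expr, Atom are directly left-recursive.
For Expr: α = {v w, v u}, β = {v u, w u Atom, w, v}. Rewrite as Expr → β Expr1 and Expr1 → α Expr1 | ε.
For Atom: α = {w}, β = {v w, Expr}. Rewrite as Atom → β Atom1 and Atom1 → α Atom1 | ε.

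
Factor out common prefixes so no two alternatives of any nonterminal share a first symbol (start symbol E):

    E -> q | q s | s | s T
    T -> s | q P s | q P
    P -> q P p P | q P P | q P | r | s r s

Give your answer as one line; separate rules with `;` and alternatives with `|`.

E -> q E' | s E''; T -> s | q P T'; P -> r | s r s | q P P'; E' -> ε | s; E'' -> ε | T; T' -> s | ε; P' -> p P | P | ε

E has alternatives sharing prefix 'q': factor to E → q E' with E' → ε | s.
E has alternatives sharing prefix 's': factor to E → s E'' with E'' → ε | T.
T has alternatives sharing prefix 'q P': factor to T → q P T' with T' → s | ε.
P has alternatives sharing prefix 'q P': factor to P → q P P' with P' → p P | P | ε.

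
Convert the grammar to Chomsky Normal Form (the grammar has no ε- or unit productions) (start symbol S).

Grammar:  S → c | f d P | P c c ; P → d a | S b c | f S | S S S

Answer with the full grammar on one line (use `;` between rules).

Introduce a nonterminal for each terminal appearing in a rule of length ≥ 2: X1 → f, X2 → d, X3 → c, X4 → a, X5 → b.
Binarize each right-hand side of length ≥ 3 by chaining fresh nonterminals (Y1, Y2, …): affected rules were S → X1 X2 P; S → P X3 X3; P → S X5 X3; P → S S S.

S → c | X1 Y1 | P Y2; P → X2 X4 | S Y3 | X1 S | S Y4; X1 → f; X2 → d; X3 → c; X4 → a; X5 → b; Y1 → X2 P; Y2 → X3 X3; Y3 → X5 X3; Y4 → S S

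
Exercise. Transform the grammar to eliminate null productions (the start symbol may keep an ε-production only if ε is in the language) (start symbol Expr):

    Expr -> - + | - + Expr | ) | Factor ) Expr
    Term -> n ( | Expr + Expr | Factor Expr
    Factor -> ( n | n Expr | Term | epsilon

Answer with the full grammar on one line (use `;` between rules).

Expr -> - + | - + Expr | ) | Factor ) Expr | ) Expr; Term -> n ( | Expr + Expr | Factor Expr | Expr; Factor -> ( n | n Expr | Term

The nullable symbols are {Factor}.
ε ∉ L(G), so no ε-production is kept.
For each production, add variants omitting each subset of nullable occurrences: Expr → Factor ) Expr gives Factor ) Expr | ) Expr. Term → Factor Expr gives Factor Expr | Expr.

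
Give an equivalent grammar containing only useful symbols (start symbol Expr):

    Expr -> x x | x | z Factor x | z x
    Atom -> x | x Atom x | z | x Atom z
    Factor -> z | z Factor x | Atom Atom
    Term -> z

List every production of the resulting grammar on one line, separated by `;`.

Generating nonterminals: {Atom, Expr, Factor, Term}.
Reachable from Expr after that: {Atom, Expr, Factor}.
Removed useless symbols: {Term} and every production mentioning them.

Expr -> x x | x | z Factor x | z x; Atom -> x | x Atom x | z | x Atom z; Factor -> z | z Factor x | Atom Atom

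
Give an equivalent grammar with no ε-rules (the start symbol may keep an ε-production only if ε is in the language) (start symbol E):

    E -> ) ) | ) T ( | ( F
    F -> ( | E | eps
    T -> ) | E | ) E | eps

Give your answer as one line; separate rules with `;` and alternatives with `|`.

E -> ) ) | ) T ( | ) ( | ( F | (; F -> ( | E; T -> ) | E | ) E

Nullable nonterminals: {F, T}.
ε ∉ L(G), so no ε-production is kept.
Expand every rule over subsets of its nullable positions: E → ) T ( gives ) T ( | ) (. E → ( F gives ( F | (.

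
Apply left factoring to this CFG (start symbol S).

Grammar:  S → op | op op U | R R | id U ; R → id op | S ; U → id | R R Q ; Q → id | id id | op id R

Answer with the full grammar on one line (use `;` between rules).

S → R R | id U | op S'; R → id op | S; U → id | R R Q; Q → op id R | id Q'; S' → ε | op U; Q' → ε | id

S has alternatives sharing prefix 'op': factor to S → op S' with S' → ε | op U.
Q has alternatives sharing prefix 'id': factor to Q → id Q' with Q' → ε | id.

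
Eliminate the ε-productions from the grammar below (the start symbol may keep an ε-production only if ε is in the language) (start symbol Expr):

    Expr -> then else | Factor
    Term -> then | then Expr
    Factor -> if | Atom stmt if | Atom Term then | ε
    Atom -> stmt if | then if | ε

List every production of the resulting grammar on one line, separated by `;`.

The nullable symbols are {Atom, Expr, Factor}.
ε ∈ L(G) since Expr is nullable, so keep Expr → ε.
For each production, add variants omitting each subset of nullable occurrences: Factor → Atom stmt if gives Atom stmt if | stmt if. Factor → Atom Term then gives Atom Term then | Term then.

Expr -> then else | Factor | ε; Term -> then | then Expr; Factor -> if | Atom stmt if | stmt if | Atom Term then | Term then; Atom -> stmt if | then if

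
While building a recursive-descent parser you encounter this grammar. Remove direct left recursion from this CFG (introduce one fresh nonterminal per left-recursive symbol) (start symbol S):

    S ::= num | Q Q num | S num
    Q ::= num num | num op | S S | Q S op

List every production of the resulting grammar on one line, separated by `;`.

Left recursion appears on S, Q.
For S: α = {num}, β = {num, Q Q num}. Rewrite as S → β S' and S' → α S' | ε.
For Q: α = {S op}, β = {num num, num op, S S}. Rewrite as Q → β Q' and Q' → α Q' | ε.

S ::= num S' | Q Q num S'; Q ::= num num Q' | num op Q' | S S Q'; S' ::= num S' | ε; Q' ::= S op Q' | ε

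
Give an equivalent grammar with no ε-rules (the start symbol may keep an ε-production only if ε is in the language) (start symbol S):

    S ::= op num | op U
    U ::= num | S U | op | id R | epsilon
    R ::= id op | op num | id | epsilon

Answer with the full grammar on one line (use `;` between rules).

S ::= op num | op U | op; U ::= num | S U | S | op | id R | id; R ::= id op | op num | id

Nullable nonterminals: {R, U}.
ε ∉ L(G), so no ε-production is kept.
Expand every rule over subsets of its nullable positions: S → op U gives op U | op. U → S U gives S U | S. U → id R gives id R | id.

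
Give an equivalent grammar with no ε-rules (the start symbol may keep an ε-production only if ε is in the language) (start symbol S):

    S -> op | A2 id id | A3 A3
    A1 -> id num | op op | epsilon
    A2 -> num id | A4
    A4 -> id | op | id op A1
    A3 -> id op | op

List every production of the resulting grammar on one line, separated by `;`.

S -> op | A2 id id | A3 A3; A1 -> id num | op op; A2 -> num id | A4; A4 -> id | op | id op A1 | id op; A3 -> id op | op

Nullable nonterminals: {A1}.
ε ∉ L(G), so no ε-production is kept.
For each production, add variants omitting each subset of nullable occurrences: A4 → id op A1 gives id op A1 | id op.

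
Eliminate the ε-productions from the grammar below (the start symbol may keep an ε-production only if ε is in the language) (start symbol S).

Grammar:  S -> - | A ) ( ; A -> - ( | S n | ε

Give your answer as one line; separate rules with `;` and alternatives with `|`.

S -> - | A ) ( | ) (; A -> - ( | S n

Nullable nonterminals: {A}.
ε ∉ L(G), so no ε-production is kept.
Add the nullable-subset variants: S → A ) ( gives A ) ( | ) (.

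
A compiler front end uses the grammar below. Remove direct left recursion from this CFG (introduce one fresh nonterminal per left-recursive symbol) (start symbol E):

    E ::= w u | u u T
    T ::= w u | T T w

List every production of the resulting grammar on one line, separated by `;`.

T is directly left-recursive.
For T: α = {T w}, β = {w u}. Rewrite as T → β T' and T' → α T' | ε.

E ::= w u | u u T; T ::= w u T'; T' ::= T w T' | ε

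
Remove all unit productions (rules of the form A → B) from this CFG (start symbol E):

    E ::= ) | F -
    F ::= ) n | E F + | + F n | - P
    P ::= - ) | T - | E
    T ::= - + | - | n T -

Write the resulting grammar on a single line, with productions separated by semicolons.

Unit pairs: P ⇒* {E}.
Replace each nonterminal's rules with the union of the non-unit rules of every nonterminal it unit-derives.

E ::= ) | F -; F ::= ) n | E F + | + F n | - P; P ::= ) | F - | - ) | T -; T ::= - + | - | n T -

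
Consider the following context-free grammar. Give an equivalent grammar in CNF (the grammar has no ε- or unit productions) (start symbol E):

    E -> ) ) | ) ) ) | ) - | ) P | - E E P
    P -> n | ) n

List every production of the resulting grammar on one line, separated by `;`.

Introduce a nonterminal for each terminal appearing in a rule of length ≥ 2: X1 → ), X2 → -, X3 → n.
Binarize each right-hand side of length ≥ 3 by chaining fresh nonterminals (Y1, Y2, …): affected rules were E → X1 X1 X1; E → X2 E E P.

E -> X1 X1 | X1 Y1 | X1 X2 | X1 P | X2 Y2; P -> n | X1 X3; X1 -> ); X2 -> -; X3 -> n; Y1 -> X1 X1; Y2 -> E Y3; Y3 -> E P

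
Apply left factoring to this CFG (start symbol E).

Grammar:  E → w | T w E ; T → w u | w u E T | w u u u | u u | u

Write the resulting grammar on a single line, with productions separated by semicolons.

E → w | T w E; T → w u T' | u T''; T' → ε | E T | u u; T'' → u | ε

T has alternatives sharing prefix 'w u': factor to T → w u T' with T' → ε | E T | u u.
T has alternatives sharing prefix 'u': factor to T → u T'' with T'' → u | ε.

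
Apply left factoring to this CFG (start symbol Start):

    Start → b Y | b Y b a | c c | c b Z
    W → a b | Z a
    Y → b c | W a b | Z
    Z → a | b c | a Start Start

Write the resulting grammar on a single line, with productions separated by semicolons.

Start has alternatives sharing prefix 'b Y': factor to Start → b Y Start1 with Start1 → ε | b a.
Start has alternatives sharing prefix 'c': factor to Start → c Start2 with Start2 → c | b Z.
Z has alternatives sharing prefix 'a': factor to Z → a Z1 with Z1 → ε | Start Start.

Start → b Y Start1 | c Start2; W → a b | Z a; Y → b c | W a b | Z; Z → b c | a Z1; Start1 → ε | b a; Start2 → c | b Z; Z1 → ε | Start Start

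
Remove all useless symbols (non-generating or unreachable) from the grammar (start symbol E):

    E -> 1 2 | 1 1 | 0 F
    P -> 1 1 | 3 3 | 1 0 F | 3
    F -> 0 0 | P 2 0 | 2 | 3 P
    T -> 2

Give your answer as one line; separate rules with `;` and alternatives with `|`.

E -> 1 2 | 1 1 | 0 F; P -> 1 1 | 3 3 | 1 0 F | 3; F -> 0 0 | P 2 0 | 2 | 3 P

Generating nonterminals: {E, F, P, T}.
Reachable from E after that: {E, F, P}.
Removed useless symbols: {T} and every production mentioning them.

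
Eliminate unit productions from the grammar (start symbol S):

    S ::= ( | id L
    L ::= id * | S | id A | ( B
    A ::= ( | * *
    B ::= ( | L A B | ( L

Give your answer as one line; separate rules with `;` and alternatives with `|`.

Unit pairs: L ⇒* {S}.
For each unit pair (A, B), copy every non-unit production of B to A, then drop all unit productions.

S ::= ( | id L; L ::= id * | id A | ( B | ( | id L; A ::= ( | * *; B ::= ( | L A B | ( L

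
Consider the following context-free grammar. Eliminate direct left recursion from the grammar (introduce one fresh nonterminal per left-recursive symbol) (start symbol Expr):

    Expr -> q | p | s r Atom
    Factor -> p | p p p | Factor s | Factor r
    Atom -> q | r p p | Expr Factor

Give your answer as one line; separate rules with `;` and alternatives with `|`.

Expr -> q | p | s r Atom; Factor -> p Factor1 | p p p Factor1; Atom -> q | r p p | Expr Factor; Factor1 -> s Factor1 | r Factor1 | epsilon

Left recursion appears on Factor.
For Factor: α = {s, r}, β = {p, p p p}. Rewrite as Factor → β Factor1 and Factor1 → α Factor1 | ε.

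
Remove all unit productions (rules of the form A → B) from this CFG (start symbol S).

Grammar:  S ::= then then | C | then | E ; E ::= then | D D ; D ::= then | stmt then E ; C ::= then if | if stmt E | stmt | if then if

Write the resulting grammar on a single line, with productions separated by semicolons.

S ::= then | D D | then if | if stmt E | stmt | if then if | then then; E ::= then | D D; D ::= then | stmt then E; C ::= then if | if stmt E | stmt | if then if

Unit pairs: S ⇒* {C, E}.
For every A with A ⇒* B via unit rules, add B's non-unit alternatives to A; then delete every rule of the form X → Y.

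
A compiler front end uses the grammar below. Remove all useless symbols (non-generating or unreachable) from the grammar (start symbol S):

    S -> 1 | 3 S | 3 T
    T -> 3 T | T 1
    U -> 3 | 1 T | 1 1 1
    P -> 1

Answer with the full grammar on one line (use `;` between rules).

S -> 1 | 3 S

Generating nonterminals: {P, S, U}.
Reachable from S after that: {S}.
Removed useless symbols: {P, T, U} and every production mentioning them.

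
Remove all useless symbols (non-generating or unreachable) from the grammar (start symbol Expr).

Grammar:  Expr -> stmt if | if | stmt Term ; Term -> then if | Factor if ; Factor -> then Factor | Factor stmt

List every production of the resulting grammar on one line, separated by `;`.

Generating nonterminals: {Expr, Term}.
Reachable from Expr after that: {Expr, Term}.
Removed useless symbols: {Factor} and every production mentioning them.

Expr -> stmt if | if | stmt Term; Term -> then if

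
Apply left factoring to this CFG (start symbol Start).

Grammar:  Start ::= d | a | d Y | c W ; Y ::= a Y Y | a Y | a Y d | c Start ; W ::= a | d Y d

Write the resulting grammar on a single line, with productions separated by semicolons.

Start ::= a | c W | d Start1; Y ::= c Start | a Y Y1; W ::= a | d Y d; Start1 ::= ε | Y; Y1 ::= Y | ε | d

Start has alternatives sharing prefix 'd': factor to Start → d Start1 with Start1 → ε | Y.
Y has alternatives sharing prefix 'a Y': factor to Y → a Y Y1 with Y1 → Y | ε | d.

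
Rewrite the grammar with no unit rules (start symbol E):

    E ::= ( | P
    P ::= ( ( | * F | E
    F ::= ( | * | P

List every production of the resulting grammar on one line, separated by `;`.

Unit pairs: E ⇒* {P}; F ⇒* {E, P}; P ⇒* {E}.
Replace each nonterminal's rules with the union of the non-unit rules of every nonterminal it unit-derives.

E ::= ( | ( ( | * F; P ::= ( | ( ( | * F; F ::= ( | * | ( ( | * F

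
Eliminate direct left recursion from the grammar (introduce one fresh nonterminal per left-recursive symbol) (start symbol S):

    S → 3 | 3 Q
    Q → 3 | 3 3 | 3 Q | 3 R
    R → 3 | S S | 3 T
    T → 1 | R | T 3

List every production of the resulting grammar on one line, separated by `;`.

S → 3 | 3 Q; Q → 3 | 3 3 | 3 Q | 3 R; R → 3 | S S | 3 T; T → 1 T' | R T'; T' → 3 T' | ε

T is directly left-recursive.
For T: α = {3}, β = {1, R}. Rewrite as T → β T' and T' → α T' | ε.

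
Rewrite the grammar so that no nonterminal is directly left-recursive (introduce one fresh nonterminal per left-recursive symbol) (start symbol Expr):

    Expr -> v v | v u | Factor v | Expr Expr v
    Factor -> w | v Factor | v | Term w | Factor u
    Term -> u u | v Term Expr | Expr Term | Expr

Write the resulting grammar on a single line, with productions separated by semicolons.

Expr, Factor are directly left-recursive.
For Expr: α = {Expr v}, β = {v v, v u, Factor v}. Rewrite as Expr → β Expr1 and Expr1 → α Expr1 | ε.
For Factor: α = {u}, β = {w, v Factor, v, Term w}. Rewrite as Factor → β Factor1 and Factor1 → α Factor1 | ε.

Expr -> v v Expr1 | v u Expr1 | Factor v Expr1; Factor -> w Factor1 | v Factor Factor1 | v Factor1 | Term w Factor1; Term -> u u | v Term Expr | Expr Term | Expr; Expr1 -> Expr v Expr1 | ε; Factor1 -> u Factor1 | ε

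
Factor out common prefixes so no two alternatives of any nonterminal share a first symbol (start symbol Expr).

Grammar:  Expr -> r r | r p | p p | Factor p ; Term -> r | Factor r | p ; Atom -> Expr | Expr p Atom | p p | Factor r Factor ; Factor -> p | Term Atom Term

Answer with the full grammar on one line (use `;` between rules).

Expr -> p p | Factor p | r Expr1; Term -> r | Factor r | p; Atom -> p p | Factor r Factor | Expr Atom1; Factor -> p | Term Atom Term; Expr1 -> r | p; Atom1 -> epsilon | p Atom

Expr has alternatives sharing prefix 'r': factor to Expr → r Expr1 with Expr1 → r | p.
Atom has alternatives sharing prefix 'Expr': factor to Atom → Expr Atom1 with Atom1 → ε | p Atom.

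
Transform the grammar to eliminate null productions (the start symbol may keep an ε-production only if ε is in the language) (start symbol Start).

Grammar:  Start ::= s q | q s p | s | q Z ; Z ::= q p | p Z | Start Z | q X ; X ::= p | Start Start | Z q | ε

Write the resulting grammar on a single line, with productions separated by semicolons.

Start ::= s q | q s p | s | q Z; Z ::= q p | p Z | Start Z | q X | q; X ::= p | Start Start | Z q

Nullable nonterminals: {X}.
ε ∉ L(G), so no ε-production is kept.
Expand every rule over subsets of its nullable positions: Z → q X gives q X | q.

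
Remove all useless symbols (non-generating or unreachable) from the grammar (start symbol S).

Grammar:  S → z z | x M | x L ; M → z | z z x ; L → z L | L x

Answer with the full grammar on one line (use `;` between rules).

S → z z | x M; M → z | z z x

Generating nonterminals: {M, S}.
Reachable from S after that: {M, S}.
Removed useless symbols: {L} and every production mentioning them.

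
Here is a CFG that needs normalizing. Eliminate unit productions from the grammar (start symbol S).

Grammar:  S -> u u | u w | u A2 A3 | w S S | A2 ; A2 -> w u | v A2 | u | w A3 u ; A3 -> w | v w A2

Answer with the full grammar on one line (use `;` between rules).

S -> w u | v A2 | u | w A3 u | u u | u w | u A2 A3 | w S S; A2 -> w u | v A2 | u | w A3 u; A3 -> w | v w A2

Unit pairs: S ⇒* {A2}.
Replace each nonterminal's rules with the union of the non-unit rules of every nonterminal it unit-derives.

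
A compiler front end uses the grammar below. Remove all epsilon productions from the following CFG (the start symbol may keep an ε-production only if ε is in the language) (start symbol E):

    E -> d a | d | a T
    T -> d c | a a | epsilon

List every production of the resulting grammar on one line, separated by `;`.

E -> d a | d | a T | a; T -> d c | a a

The nullable symbols are {T}.
ε ∉ L(G), so no ε-production is kept.
For each production, add variants omitting each subset of nullable occurrences: E → a T gives a T | a.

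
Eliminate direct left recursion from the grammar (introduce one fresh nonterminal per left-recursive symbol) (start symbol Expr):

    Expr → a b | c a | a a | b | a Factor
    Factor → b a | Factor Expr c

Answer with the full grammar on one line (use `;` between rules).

Directly left-recursive nonterminal: Factor.
For Factor: α = {Expr c}, β = {b a}. Rewrite as Factor → β Factor1 and Factor1 → α Factor1 | ε.

Expr → a b | c a | a a | b | a Factor; Factor → b a Factor1; Factor1 → Expr c Factor1 | eps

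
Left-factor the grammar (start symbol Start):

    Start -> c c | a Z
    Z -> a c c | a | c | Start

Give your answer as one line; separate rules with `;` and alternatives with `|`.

Start -> c c | a Z; Z -> c | Start | a Z1; Z1 -> c c | ε

Z has alternatives sharing prefix 'a': factor to Z → a Z1 with Z1 → c c | ε.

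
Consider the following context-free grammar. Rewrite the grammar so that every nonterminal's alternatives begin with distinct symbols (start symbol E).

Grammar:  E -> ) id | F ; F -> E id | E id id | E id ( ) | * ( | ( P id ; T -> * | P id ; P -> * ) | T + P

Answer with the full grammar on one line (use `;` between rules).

F has alternatives sharing prefix 'E id': factor to F → E id F' with F' → ε | id | ( ).

E -> ) id | F; F -> * ( | ( P id | E id F'; T -> * | P id; P -> * ) | T + P; F' -> ε | id | ( )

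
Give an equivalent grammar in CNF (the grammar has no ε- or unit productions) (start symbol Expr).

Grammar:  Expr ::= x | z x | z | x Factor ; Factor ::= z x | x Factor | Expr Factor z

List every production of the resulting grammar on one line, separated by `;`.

Expr ::= x | X1 X2 | z | X2 Factor; Factor ::= X1 X2 | X2 Factor | Expr Y1; X1 ::= z; X2 ::= x; Y1 ::= Factor X1

Introduce a nonterminal for each terminal appearing in a rule of length ≥ 2: X1 → z, X2 → x.
Binarize each right-hand side of length ≥ 3 by chaining fresh nonterminals (Y1, Y2, …): affected rules were Factor → Expr Factor X1.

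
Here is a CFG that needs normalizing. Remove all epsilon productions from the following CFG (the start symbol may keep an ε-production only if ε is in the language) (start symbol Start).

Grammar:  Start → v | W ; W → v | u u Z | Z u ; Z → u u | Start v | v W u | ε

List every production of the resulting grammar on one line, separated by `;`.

Nullable set = {Z}.
ε ∉ L(G), so no ε-production is kept.
Add the nullable-subset variants: W → u u Z gives u u Z | u u. W → Z u gives Z u | u.

Start → v | W; W → v | u u Z | u u | Z u | u; Z → u u | Start v | v W u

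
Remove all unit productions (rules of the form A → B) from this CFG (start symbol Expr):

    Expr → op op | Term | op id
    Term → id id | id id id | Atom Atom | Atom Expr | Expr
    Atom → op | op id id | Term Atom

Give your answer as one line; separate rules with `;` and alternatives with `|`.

Expr → id id | id id id | Atom Atom | Atom Expr | op op | op id; Term → id id | id id id | Atom Atom | Atom Expr | op op | op id; Atom → op | op id id | Term Atom

Unit pairs: Expr ⇒* {Term}; Term ⇒* {Expr}.
Replace each nonterminal's rules with the union of the non-unit rules of every nonterminal it unit-derives.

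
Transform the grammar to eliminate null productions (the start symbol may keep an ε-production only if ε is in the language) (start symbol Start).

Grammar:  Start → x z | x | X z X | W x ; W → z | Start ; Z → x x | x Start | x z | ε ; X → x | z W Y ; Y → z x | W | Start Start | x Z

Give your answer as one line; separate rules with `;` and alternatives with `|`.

Nullable nonterminals: {Z}.
ε ∉ L(G), so no ε-production is kept.
For each production, add variants omitting each subset of nullable occurrences: Y → x Z gives x Z | x.

Start → x z | x | X z X | W x; W → z | Start; Z → x x | x Start | x z; X → x | z W Y; Y → z x | W | Start Start | x Z | x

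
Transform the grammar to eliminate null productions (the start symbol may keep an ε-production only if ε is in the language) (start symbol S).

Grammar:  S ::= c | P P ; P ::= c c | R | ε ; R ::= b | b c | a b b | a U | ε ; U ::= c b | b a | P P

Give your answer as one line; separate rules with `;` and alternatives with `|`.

S ::= c | P P | P | ε; P ::= c c | R; R ::= b | b c | a b b | a U | a; U ::= c b | b a | P P | P

The nullable symbols are {P, R, S, U}.
ε ∈ L(G) since S is nullable, so keep S → ε.
Expand every rule over subsets of its nullable positions: S → P P gives P P | P. R → a U gives a U | a. U → P P gives P P | P.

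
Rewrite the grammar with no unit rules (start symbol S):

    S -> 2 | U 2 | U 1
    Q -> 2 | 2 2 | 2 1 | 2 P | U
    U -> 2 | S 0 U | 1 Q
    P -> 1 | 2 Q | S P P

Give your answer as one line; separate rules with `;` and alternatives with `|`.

Unit pairs: Q ⇒* {U}.
For each unit pair (A, B), copy every non-unit production of B to A, then drop all unit productions.

S -> 2 | U 2 | U 1; Q -> 2 | S 0 U | 1 Q | 2 2 | 2 1 | 2 P; U -> 2 | S 0 U | 1 Q; P -> 1 | 2 Q | S P P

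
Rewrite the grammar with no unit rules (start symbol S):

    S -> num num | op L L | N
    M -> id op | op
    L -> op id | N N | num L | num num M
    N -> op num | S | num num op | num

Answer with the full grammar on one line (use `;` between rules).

Unit pairs: N ⇒* {S}; S ⇒* {N}.
Replace each nonterminal's rules with the union of the non-unit rules of every nonterminal it unit-derives.

S -> num num | op L L | op num | num num op | num; M -> id op | op; L -> op id | N N | num L | num num M; N -> num num | op L L | op num | num num op | num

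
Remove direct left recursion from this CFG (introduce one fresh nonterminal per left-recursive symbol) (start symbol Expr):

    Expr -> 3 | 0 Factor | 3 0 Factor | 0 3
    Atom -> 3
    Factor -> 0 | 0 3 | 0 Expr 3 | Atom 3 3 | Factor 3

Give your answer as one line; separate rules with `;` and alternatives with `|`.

Left recursion appears on Factor.
For Factor: α = {3}, β = {0, 0 3, 0 Expr 3, Atom 3 3}. Rewrite as Factor → β Factor1 and Factor1 → α Factor1 | ε.

Expr -> 3 | 0 Factor | 3 0 Factor | 0 3; Atom -> 3; Factor -> 0 Factor1 | 0 3 Factor1 | 0 Expr 3 Factor1 | Atom 3 3 Factor1; Factor1 -> 3 Factor1 | ε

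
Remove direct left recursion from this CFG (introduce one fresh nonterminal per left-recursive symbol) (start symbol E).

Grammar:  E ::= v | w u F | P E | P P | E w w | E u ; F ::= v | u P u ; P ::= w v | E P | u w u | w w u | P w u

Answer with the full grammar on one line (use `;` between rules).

E ::= v E' | w u F E' | P E E' | P P E'; F ::= v | u P u; P ::= w v P' | E P P' | u w u P' | w w u P'; E' ::= w w E' | u E' | ε; P' ::= w u P' | ε

E, P are directly left-recursive.
For E: α = {w w, u}, β = {v, w u F, P E, P P}. Rewrite as E → β E' and E' → α E' | ε.
For P: α = {w u}, β = {w v, E P, u w u, w w u}. Rewrite as P → β P' and P' → α P' | ε.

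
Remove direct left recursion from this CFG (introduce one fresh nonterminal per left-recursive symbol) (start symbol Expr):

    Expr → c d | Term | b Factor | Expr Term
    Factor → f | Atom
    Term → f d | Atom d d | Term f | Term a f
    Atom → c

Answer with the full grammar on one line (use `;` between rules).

Expr → c d Expr1 | Term Expr1 | b Factor Expr1; Factor → f | Atom; Term → f d Term1 | Atom d d Term1; Atom → c; Expr1 → Term Expr1 | ε; Term1 → f Term1 | a f Term1 | ε

Left recursion appears on Expr, Term.
For Expr: α = {Term}, β = {c d, Term, b Factor}. Rewrite as Expr → β Expr1 and Expr1 → α Expr1 | ε.
For Term: α = {f, a f}, β = {f d, Atom d d}. Rewrite as Term → β Term1 and Term1 → α Term1 | ε.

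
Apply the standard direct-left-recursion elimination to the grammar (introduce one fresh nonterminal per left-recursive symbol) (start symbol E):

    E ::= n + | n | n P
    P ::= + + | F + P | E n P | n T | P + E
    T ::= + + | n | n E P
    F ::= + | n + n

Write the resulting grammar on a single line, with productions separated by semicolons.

E ::= n + | n | n P; P ::= + + P' | F + P P' | E n P P' | n T P'; T ::= + + | n | n E P; F ::= + | n + n; P' ::= + E P' | ε

P is directly left-recursive.
For P: α = {+ E}, β = {+ +, F + P, E n P, n T}. Rewrite as P → β P' and P' → α P' | ε.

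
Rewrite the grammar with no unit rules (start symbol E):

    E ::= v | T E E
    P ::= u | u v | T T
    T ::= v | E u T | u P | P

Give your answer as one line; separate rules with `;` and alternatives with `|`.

Unit pairs: T ⇒* {P}.
Replace each nonterminal's rules with the union of the non-unit rules of every nonterminal it unit-derives.

E ::= v | T E E; P ::= u | u v | T T; T ::= u | u v | T T | v | E u T | u P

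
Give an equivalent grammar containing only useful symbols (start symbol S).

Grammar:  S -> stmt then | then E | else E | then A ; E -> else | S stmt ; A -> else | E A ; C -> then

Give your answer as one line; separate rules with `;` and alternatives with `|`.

Generating nonterminals: {A, C, E, S}.
Reachable from S after that: {A, E, S}.
Removed useless symbols: {C} and every production mentioning them.

S -> stmt then | then E | else E | then A; E -> else | S stmt; A -> else | E A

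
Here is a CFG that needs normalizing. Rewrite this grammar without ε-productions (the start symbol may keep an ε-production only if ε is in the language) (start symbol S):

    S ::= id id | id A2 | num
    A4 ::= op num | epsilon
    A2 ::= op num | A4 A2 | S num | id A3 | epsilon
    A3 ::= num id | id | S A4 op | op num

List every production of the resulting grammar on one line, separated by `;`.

S ::= id id | id A2 | id | num; A4 ::= op num; A2 ::= op num | A4 A2 | A4 | S num | id A3; A3 ::= num id | id | S A4 op | S op | op num

Nullable set = {A2, A4}.
ε ∉ L(G), so no ε-production is kept.
Expand every rule over subsets of its nullable positions: S → id A2 gives id A2 | id. A2 → A4 A2 gives A4 A2 | A4. A3 → S A4 op gives S A4 op | S op.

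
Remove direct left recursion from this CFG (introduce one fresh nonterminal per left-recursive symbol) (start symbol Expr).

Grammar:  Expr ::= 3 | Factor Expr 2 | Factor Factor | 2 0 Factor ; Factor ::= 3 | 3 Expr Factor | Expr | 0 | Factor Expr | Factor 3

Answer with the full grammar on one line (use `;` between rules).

Left recursion appears on Factor.
For Factor: α = {Expr, 3}, β = {3, 3 Expr Factor, Expr, 0}. Rewrite as Factor → β Factor1 and Factor1 → α Factor1 | ε.

Expr ::= 3 | Factor Expr 2 | Factor Factor | 2 0 Factor; Factor ::= 3 Factor1 | 3 Expr Factor Factor1 | Expr Factor1 | 0 Factor1; Factor1 ::= Expr Factor1 | 3 Factor1 | ε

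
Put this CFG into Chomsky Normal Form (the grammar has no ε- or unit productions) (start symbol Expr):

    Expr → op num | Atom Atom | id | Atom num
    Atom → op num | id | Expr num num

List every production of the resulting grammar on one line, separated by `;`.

Introduce a nonterminal for each terminal appearing in a rule of length ≥ 2: X1 → op, X2 → num.
Binarize each right-hand side of length ≥ 3 by chaining fresh nonterminals (Y1, Y2, …): affected rules were Atom → Expr X2 X2.

Expr → X1 X2 | Atom Atom | id | Atom X2; Atom → X1 X2 | id | Expr Y1; X1 → op; X2 → num; Y1 → X2 X2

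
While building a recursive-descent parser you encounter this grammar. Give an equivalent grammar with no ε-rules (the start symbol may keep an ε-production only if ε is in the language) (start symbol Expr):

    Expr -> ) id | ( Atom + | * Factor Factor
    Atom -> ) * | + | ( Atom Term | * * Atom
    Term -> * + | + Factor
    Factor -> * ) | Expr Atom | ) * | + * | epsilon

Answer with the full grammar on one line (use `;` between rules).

The nullable symbols are {Factor}.
ε ∉ L(G), so no ε-production is kept.
For each production, add variants omitting each subset of nullable occurrences: Expr → * Factor Factor gives * Factor Factor | * Factor | *. Term → + Factor gives + Factor | +.

Expr -> ) id | ( Atom + | * Factor Factor | * Factor | *; Atom -> ) * | + | ( Atom Term | * * Atom; Term -> * + | + Factor | +; Factor -> * ) | Expr Atom | ) * | + *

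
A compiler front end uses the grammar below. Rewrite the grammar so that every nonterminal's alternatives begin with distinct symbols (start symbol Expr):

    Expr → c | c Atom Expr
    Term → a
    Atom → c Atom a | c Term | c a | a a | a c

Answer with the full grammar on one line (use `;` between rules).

Expr → c Expr1; Term → a; Atom → c Atom1 | a Atom2; Expr1 → ε | Atom Expr; Atom1 → Atom a | Term | a; Atom2 → a | c

Expr has alternatives sharing prefix 'c': factor to Expr → c Expr1 with Expr1 → ε | Atom Expr.
Atom has alternatives sharing prefix 'c': factor to Atom → c Atom1 with Atom1 → Atom a | Term | a.
Atom has alternatives sharing prefix 'a': factor to Atom → a Atom2 with Atom2 → a | c.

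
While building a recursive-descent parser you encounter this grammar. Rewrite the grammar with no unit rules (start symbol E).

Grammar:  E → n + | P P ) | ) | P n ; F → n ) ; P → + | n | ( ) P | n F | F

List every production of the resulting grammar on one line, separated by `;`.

Unit pairs: P ⇒* {F}.
For each unit pair (A, B), copy every non-unit production of B to A, then drop all unit productions.

E → n + | P P ) | ) | P n; F → n ); P → n ) | + | n | ( ) P | n F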